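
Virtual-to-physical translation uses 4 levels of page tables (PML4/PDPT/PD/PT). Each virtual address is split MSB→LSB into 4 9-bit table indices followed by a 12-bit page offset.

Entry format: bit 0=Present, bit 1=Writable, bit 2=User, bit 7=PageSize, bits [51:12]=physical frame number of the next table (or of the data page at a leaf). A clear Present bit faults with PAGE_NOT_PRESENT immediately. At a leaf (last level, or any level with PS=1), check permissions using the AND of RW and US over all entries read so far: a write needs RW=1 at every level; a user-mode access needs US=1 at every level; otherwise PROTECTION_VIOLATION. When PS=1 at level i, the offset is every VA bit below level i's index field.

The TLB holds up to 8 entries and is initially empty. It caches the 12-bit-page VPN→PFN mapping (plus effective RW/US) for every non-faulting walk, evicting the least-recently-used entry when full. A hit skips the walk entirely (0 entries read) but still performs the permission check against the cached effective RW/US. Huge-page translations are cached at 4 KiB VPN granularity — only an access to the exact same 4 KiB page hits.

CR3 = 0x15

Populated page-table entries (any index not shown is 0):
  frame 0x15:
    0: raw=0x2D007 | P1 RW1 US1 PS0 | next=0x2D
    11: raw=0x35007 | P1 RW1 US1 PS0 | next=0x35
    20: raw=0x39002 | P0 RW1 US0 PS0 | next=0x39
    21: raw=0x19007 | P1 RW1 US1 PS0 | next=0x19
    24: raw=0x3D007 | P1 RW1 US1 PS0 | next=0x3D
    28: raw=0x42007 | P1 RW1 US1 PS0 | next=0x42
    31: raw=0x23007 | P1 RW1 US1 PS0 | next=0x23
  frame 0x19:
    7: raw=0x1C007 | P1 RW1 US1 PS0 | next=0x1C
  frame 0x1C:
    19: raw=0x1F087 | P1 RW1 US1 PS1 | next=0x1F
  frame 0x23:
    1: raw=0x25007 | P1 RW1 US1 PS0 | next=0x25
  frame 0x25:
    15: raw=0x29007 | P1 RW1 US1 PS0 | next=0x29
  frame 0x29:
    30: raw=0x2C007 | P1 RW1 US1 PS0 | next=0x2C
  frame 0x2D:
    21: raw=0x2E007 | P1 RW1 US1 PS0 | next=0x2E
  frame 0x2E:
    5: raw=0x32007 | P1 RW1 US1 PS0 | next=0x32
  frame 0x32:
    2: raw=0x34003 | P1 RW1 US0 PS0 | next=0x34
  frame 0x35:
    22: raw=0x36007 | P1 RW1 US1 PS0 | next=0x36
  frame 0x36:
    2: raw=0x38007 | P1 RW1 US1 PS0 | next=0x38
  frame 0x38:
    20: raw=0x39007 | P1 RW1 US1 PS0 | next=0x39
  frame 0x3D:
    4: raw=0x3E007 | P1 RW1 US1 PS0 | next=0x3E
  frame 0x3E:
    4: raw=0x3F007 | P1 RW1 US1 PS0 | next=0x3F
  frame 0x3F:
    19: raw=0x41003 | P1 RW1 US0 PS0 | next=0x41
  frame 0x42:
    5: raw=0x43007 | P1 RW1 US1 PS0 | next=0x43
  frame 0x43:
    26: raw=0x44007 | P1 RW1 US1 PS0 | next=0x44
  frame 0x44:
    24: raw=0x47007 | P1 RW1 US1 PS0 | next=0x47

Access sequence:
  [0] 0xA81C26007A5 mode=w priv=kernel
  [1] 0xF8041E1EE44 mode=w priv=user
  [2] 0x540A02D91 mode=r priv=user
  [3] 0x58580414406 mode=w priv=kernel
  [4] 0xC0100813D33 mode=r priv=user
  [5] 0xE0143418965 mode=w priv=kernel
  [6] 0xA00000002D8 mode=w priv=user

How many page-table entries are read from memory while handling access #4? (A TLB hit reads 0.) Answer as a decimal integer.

Per-access translation:
#0 VA=0xA81C26007A5 (w,kernel):
  [0] read 0x15 idx=21: raw=0x19007 flags P=1 W=1 U=1 S=0
  [1] read 0x19 idx=7: raw=0x1C007 flags P=1 W=1 U=1 S=0
  [2] read 0x1C idx=19: raw=0x1F087 flags P=1 W=1 U=1 S=1
  ✓ 0x1F7A5 (huge @L2)  — 3 lookups
#1 VA=0xF8041E1EE44 (w,user):
  [0] read 0x15 idx=31: raw=0x23007 flags P=1 W=1 U=1 S=0
  [1] read 0x23 idx=1: raw=0x25007 flags P=1 W=1 U=1 S=0
  [2] read 0x25 idx=15: raw=0x29007 flags P=1 W=1 U=1 S=0
  [3] read 0x29 idx=30: raw=0x2C007 flags P=1 W=1 U=1 S=0
  ✓ 0x2CE44  — 4 lookups
#2 VA=0x540A02D91 (r,user):
  [0] read 0x15 idx=0: raw=0x2D007 flags P=1 W=1 U=1 S=0
  [1] read 0x2D idx=21: raw=0x2E007 flags P=1 W=1 U=1 S=0
  [2] read 0x2E idx=5: raw=0x32007 flags P=1 W=1 U=1 S=0
  [3] read 0x32 idx=2: raw=0x34003 flags P=1 W=1 U=0 S=0
  ✗ PROTECTION_VIOLATION  [4 reads]
#3 VA=0x58580414406 (w,kernel):
  [0] read 0x15 idx=11: raw=0x35007 flags P=1 W=1 U=1 S=0
  [1] read 0x35 idx=22: raw=0x36007 flags P=1 W=1 U=1 S=0
  [2] read 0x36 idx=2: raw=0x38007 flags P=1 W=1 U=1 S=0
  [3] read 0x38 idx=20: raw=0x39007 flags P=1 W=1 U=1 S=0
  ✓ 0x39406  — 4 lookups
#4 VA=0xC0100813D33 (r,user):
  [0] read 0x15 idx=24: raw=0x3D007 flags P=1 W=1 U=1 S=0
  [1] read 0x3D idx=4: raw=0x3E007 flags P=1 W=1 U=1 S=0
  [2] read 0x3E idx=4: raw=0x3F007 flags P=1 W=1 U=1 S=0
  [3] read 0x3F idx=19: raw=0x41003 flags P=1 W=1 U=0 S=0
  ✗ PROTECTION_VIOLATION  [4 reads]
#5 VA=0xE0143418965 (w,kernel):
  [0] read 0x15 idx=28: raw=0x42007 flags P=1 W=1 U=1 S=0
  [1] read 0x42 idx=5: raw=0x43007 flags P=1 W=1 U=1 S=0
  [2] read 0x43 idx=26: raw=0x44007 flags P=1 W=1 U=1 S=0
  [3] read 0x44 idx=24: raw=0x47007 flags P=1 W=1 U=1 S=0
  ✓ 0x47965  — 4 lookups
#6 VA=0xA00000002D8 (w,user):
  [0] read 0x15 idx=20: raw=0x39002 flags P=0 W=1 U=0 S=0
  ✗ PAGE_NOT_PRESENT  [1 reads]

Entries read for #4: 4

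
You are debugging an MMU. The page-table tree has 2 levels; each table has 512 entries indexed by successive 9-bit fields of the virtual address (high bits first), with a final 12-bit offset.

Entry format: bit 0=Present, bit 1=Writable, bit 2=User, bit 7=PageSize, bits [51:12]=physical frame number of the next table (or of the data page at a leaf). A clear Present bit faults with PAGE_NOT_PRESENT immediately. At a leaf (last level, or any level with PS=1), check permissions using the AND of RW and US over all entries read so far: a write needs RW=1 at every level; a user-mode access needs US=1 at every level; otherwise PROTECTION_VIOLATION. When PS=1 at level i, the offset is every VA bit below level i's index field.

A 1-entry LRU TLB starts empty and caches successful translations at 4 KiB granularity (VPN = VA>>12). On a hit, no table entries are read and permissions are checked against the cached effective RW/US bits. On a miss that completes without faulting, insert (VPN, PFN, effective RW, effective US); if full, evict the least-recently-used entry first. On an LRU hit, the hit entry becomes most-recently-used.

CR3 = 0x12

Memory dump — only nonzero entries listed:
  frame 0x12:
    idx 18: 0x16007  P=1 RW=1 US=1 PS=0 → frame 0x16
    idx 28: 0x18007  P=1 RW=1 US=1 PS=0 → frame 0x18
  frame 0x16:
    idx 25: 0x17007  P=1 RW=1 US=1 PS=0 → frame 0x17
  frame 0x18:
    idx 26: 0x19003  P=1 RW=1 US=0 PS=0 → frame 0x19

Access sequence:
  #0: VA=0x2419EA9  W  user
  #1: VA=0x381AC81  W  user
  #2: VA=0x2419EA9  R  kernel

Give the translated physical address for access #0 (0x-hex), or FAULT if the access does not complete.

Per-access translation:
#0 VA=0x2419EA9 (w,user):
  lvl0: tbl 0x12, slot 18 ⇒ 0x16007 (P1/RW1/US1/PS0)
  lvl1: tbl 0x16, slot 25 ⇒ 0x17007 (P1/RW1/US1/PS0)
  ✓ 0x17EA9  — 2 lookups
#1 VA=0x381AC81 (w,user):
  lvl0: tbl 0x12, slot 28 ⇒ 0x18007 (P1/RW1/US1/PS0)
  lvl1: tbl 0x18, slot 26 ⇒ 0x19003 (P1/RW1/US0/PS0)
  → PROTECTION_VIOLATION  (2 entries read)
#2 VA=0x2419EA9 (r,kernel):
  TLB hit vpn=0x2419 → PA=0x17EA9

Access #0 PA: 0x17EA9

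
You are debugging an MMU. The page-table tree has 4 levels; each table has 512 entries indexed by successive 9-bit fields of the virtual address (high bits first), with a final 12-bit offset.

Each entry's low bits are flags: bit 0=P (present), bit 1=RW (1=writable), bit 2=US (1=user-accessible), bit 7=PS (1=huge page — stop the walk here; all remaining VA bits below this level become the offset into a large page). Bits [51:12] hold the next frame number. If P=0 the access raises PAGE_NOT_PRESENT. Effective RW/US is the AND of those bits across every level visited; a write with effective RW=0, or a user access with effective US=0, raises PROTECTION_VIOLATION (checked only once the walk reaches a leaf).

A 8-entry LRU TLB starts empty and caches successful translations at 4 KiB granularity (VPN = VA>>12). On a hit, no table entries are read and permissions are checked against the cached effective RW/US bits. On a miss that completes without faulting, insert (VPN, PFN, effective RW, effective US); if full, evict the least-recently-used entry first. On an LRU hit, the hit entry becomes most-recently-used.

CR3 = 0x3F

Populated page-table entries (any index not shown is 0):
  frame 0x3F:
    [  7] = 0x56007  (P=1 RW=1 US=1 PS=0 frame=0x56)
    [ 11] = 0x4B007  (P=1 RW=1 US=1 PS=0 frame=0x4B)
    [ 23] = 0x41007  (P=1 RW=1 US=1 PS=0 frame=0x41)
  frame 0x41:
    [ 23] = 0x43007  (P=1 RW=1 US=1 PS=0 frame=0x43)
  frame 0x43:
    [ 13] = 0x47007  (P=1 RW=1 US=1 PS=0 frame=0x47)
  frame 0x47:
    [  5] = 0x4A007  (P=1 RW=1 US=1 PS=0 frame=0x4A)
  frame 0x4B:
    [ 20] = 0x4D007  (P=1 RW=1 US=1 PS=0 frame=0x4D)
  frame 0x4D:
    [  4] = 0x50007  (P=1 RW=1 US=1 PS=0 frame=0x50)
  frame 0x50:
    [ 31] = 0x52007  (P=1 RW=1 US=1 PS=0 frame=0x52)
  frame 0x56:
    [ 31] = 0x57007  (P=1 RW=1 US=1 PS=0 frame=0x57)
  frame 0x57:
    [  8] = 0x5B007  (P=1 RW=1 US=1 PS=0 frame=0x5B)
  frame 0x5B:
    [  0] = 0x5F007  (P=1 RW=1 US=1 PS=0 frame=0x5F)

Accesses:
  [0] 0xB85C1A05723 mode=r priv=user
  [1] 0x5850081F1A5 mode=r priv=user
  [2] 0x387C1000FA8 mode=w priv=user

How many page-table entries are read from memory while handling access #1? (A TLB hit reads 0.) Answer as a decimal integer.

Walk each access:
#0 VA=0xB85C1A05723 (r,user):
  L0 @0x3F[23] → 0x41007  P=1,RW=1,US=1,PS=0
  L1 @0x41[23] → 0x43007  P=1,RW=1,US=1,PS=0
  L2 @0x43[13] → 0x47007  P=1,RW=1,US=1,PS=0
  L3 @0x47[5] → 0x4A007  P=1,RW=1,US=1,PS=0
  ✓ 0x4A723  — 4 lookups
#1 VA=0x5850081F1A5 (r,user):
  L0 @0x3F[11] → 0x4B007  P=1,RW=1,US=1,PS=0
  L1 @0x4B[20] → 0x4D007  P=1,RW=1,US=1,PS=0
  L2 @0x4D[4] → 0x50007  P=1,RW=1,US=1,PS=0
  L3 @0x50[31] → 0x52007  P=1,RW=1,US=1,PS=0
  ✓ 0x521A5  — 4 lookups
#2 VA=0x387C1000FA8 (w,user):
  L0 @0x3F[7] → 0x56007  P=1,RW=1,US=1,PS=0
  L1 @0x56[31] → 0x57007  P=1,RW=1,US=1,PS=0
  L2 @0x57[8] → 0x5B007  P=1,RW=1,US=1,PS=0
  L3 @0x5B[0] → 0x5F007  P=1,RW=1,US=1,PS=0
  ✓ 0x5FFA8  — 4 lookups

Entries read for #1: 4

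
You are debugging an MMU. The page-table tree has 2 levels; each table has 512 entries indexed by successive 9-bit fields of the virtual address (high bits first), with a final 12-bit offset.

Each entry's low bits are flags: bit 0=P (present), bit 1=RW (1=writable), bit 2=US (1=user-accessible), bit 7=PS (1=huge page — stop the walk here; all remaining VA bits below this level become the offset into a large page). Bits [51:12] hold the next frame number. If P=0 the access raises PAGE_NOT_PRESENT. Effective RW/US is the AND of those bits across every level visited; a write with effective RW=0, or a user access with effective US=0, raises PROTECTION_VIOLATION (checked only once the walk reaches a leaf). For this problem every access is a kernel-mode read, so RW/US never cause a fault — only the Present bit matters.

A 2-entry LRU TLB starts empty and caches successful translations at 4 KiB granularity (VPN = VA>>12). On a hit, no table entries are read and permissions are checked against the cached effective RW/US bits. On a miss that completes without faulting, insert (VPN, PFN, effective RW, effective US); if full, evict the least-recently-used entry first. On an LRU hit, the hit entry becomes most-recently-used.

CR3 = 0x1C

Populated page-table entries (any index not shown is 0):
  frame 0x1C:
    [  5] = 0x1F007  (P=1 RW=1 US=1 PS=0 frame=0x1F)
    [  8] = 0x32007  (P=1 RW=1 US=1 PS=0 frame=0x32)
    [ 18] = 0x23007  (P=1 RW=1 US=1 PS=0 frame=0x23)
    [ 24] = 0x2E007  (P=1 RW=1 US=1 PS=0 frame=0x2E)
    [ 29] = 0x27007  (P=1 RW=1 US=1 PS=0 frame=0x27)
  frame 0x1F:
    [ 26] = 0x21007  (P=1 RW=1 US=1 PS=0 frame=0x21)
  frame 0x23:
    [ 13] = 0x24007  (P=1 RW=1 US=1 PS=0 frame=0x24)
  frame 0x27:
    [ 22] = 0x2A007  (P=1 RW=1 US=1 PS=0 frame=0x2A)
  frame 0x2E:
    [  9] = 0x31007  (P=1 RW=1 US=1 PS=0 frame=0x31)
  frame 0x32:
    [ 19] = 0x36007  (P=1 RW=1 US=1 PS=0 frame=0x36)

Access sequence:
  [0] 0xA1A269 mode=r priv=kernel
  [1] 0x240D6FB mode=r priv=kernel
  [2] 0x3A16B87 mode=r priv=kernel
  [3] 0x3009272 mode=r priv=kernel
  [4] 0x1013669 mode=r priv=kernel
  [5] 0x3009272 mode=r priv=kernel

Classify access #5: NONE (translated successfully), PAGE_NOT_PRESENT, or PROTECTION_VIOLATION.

Per-access translation:
#0 VA=0xA1A269 (r,kernel):
  [0] read 0x1C idx=5: raw=0x1F007 flags P=1 W=1 U=1 S=0
  [1] read 0x1F idx=26: raw=0x21007 flags P=1 W=1 U=1 S=0
  → PA=0x21269  (2 entries read)
#1 VA=0x240D6FB (r,kernel):
  [0] read 0x1C idx=18: raw=0x23007 flags P=1 W=1 U=1 S=0
  [1] read 0x23 idx=13: raw=0x24007 flags P=1 W=1 U=1 S=0
  → PA=0x246FB  (2 entries read)
#2 VA=0x3A16B87 (r,kernel):
  [0] read 0x1C idx=29: raw=0x27007 flags P=1 W=1 U=1 S=0
  [1] read 0x27 idx=22: raw=0x2A007 flags P=1 W=1 U=1 S=0
  → PA=0x2AB87  (2 entries read)
#3 VA=0x3009272 (r,kernel):
  [0] read 0x1C idx=24: raw=0x2E007 flags P=1 W=1 U=1 S=0
  [1] read 0x2E idx=9: raw=0x31007 flags P=1 W=1 U=1 S=0
  → PA=0x31272  (2 entries read)
#4 VA=0x1013669 (r,kernel):
  [0] read 0x1C idx=8: raw=0x32007 flags P=1 W=1 U=1 S=0
  [1] read 0x32 idx=19: raw=0x36007 flags P=1 W=1 U=1 S=0
  → PA=0x36669  (2 entries read)
#5 VA=0x3009272 (r,kernel):
  TLB hit vpn=0x3009 → PA=0x31272

Access #5 fault: NONE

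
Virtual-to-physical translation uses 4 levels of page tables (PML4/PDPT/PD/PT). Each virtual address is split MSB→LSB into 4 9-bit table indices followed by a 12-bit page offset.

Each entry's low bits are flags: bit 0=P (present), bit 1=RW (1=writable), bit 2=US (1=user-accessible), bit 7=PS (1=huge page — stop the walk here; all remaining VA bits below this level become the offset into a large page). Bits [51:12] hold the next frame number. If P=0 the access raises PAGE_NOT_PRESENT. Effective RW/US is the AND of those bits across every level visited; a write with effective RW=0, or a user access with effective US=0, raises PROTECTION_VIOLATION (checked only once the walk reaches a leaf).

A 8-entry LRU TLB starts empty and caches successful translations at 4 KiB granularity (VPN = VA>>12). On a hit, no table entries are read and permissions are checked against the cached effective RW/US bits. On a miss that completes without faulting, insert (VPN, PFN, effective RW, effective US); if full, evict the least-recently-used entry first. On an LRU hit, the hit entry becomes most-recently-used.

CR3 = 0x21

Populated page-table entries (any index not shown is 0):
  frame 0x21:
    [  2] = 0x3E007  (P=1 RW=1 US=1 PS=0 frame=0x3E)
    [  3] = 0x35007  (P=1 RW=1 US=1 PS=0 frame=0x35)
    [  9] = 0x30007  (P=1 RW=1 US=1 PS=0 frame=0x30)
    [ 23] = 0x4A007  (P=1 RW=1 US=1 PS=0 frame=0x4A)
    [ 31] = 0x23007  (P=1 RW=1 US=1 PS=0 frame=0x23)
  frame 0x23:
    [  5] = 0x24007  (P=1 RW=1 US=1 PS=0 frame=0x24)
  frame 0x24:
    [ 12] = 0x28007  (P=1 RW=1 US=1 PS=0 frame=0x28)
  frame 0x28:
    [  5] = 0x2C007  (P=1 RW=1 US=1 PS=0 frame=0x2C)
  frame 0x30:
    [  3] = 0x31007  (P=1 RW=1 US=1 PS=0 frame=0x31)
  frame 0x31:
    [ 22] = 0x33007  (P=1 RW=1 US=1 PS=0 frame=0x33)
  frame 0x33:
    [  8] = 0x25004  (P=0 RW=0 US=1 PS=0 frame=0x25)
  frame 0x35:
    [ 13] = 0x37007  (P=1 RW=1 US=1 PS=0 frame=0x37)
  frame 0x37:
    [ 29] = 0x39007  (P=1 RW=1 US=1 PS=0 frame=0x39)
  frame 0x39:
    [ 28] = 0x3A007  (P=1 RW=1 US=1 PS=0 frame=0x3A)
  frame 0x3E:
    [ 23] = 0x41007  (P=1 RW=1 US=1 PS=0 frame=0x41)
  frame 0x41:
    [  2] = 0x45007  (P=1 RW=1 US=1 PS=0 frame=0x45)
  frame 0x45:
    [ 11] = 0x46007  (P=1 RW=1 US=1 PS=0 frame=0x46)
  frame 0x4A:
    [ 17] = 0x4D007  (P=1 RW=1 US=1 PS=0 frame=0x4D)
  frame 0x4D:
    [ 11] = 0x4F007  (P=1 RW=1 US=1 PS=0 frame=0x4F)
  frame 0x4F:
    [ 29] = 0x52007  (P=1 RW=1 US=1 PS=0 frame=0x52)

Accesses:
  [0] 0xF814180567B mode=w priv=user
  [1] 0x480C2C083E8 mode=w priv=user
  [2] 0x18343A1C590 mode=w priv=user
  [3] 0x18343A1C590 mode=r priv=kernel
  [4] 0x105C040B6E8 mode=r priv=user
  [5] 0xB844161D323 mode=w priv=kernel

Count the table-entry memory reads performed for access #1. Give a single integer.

Trace:
#0 VA=0xF814180567B (w,user):
  L0 @0x21[31] → 0x23007  P=1,RW=1,US=1,PS=0
  L1 @0x23[5] → 0x24007  P=1,RW=1,US=1,PS=0
  L2 @0x24[12] → 0x28007  P=1,RW=1,US=1,PS=0
  L3 @0x28[5] → 0x2C007  P=1,RW=1,US=1,PS=0
  ⇒ phys 0x2C67B  [4 reads]
#1 VA=0x480C2C083E8 (w,user):
  L0 @0x21[9] → 0x30007  P=1,RW=1,US=1,PS=0
  L1 @0x30[3] → 0x31007  P=1,RW=1,US=1,PS=0
  L2 @0x31[22] → 0x33007  P=1,RW=1,US=1,PS=0
  L3 @0x33[8] → 0x25004  P=0,RW=0,US=1,PS=0
  ✗ PAGE_NOT_PRESENT  [4 reads]
#2 VA=0x18343A1C590 (w,user):
  L0 @0x21[3] → 0x35007  P=1,RW=1,US=1,PS=0
  L1 @0x35[13] → 0x37007  P=1,RW=1,US=1,PS=0
  L2 @0x37[29] → 0x39007  P=1,RW=1,US=1,PS=0
  L3 @0x39[28] → 0x3A007  P=1,RW=1,US=1,PS=0
  ⇒ phys 0x3A590  [4 reads]
#3 VA=0x18343A1C590 (r,kernel):
  TLB hit vpn=0x18343A1C → PA=0x3A590
#4 VA=0x105C040B6E8 (r,user):
  L0 @0x21[2] → 0x3E007  P=1,RW=1,US=1,PS=0
  L1 @0x3E[23] → 0x41007  P=1,RW=1,US=1,PS=0
  L2 @0x41[2] → 0x45007  P=1,RW=1,US=1,PS=0
  L3 @0x45[11] → 0x46007  P=1,RW=1,US=1,PS=0
  ⇒ phys 0x466E8  [4 reads]
#5 VA=0xB844161D323 (w,kernel):
  L0 @0x21[23] → 0x4A007  P=1,RW=1,US=1,PS=0
  L1 @0x4A[17] → 0x4D007  P=1,RW=1,US=1,PS=0
  L2 @0x4D[11] → 0x4F007  P=1,RW=1,US=1,PS=0
  L3 @0x4F[29] → 0x52007  P=1,RW=1,US=1,PS=0
  ⇒ phys 0x52323  [4 reads]

Entries read for #1: 4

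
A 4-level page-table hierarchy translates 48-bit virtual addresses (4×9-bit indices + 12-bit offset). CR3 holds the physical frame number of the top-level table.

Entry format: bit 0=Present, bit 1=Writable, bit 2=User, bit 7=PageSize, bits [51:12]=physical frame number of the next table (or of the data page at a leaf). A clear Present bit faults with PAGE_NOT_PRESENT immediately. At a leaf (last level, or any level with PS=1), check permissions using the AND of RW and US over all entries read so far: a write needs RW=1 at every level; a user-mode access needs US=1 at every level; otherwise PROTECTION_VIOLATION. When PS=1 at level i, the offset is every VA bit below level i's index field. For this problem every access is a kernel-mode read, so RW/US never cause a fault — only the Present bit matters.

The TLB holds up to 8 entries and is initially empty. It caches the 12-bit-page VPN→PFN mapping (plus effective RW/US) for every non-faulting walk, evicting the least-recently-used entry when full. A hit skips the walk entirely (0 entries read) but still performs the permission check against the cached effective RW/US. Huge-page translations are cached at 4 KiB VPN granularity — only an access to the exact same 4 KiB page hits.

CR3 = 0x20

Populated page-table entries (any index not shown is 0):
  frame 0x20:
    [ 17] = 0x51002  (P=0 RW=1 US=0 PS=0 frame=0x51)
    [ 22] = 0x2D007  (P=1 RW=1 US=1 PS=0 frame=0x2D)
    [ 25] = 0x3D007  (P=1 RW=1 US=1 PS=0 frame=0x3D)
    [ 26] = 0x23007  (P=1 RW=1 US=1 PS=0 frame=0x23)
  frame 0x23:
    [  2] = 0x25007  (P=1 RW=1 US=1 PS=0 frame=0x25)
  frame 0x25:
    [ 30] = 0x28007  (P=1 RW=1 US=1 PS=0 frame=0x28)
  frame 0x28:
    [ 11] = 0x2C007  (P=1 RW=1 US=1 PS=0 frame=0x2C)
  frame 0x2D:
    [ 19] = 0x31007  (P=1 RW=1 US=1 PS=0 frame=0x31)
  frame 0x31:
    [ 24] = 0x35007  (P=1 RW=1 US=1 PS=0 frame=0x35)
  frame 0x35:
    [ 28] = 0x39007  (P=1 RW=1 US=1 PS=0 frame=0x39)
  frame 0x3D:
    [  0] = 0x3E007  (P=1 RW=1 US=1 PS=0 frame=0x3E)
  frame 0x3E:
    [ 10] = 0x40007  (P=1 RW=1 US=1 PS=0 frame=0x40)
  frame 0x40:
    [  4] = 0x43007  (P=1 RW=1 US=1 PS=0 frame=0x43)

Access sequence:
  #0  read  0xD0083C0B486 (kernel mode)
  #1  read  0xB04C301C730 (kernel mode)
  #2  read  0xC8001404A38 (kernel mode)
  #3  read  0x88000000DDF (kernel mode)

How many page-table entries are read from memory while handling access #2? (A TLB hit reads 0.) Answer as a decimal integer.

Trace:
#0 VA=0xD0083C0B486 (r,kernel):
  [0] read 0x20 idx=26: raw=0x23007 flags P=1 W=1 U=1 S=0
  [1] read 0x23 idx=2: raw=0x25007 flags P=1 W=1 U=1 S=0
  [2] read 0x25 idx=30: raw=0x28007 flags P=1 W=1 U=1 S=0
  [3] read 0x28 idx=11: raw=0x2C007 flags P=1 W=1 U=1 S=0
  → PA=0x2C486  (4 entries read)
#1 VA=0xB04C301C730 (r,kernel):
  [0] read 0x20 idx=22: raw=0x2D007 flags P=1 W=1 U=1 S=0
  [1] read 0x2D idx=19: raw=0x31007 flags P=1 W=1 U=1 S=0
  [2] read 0x31 idx=24: raw=0x35007 flags P=1 W=1 U=1 S=0
  [3] read 0x35 idx=28: raw=0x39007 flags P=1 W=1 U=1 S=0
  → PA=0x39730  (4 entries read)
#2 VA=0xC8001404A38 (r,kernel):
  [0] read 0x20 idx=25: raw=0x3D007 flags P=1 W=1 U=1 S=0
  [1] read 0x3D idx=0: raw=0x3E007 flags P=1 W=1 U=1 S=0
  [2] read 0x3E idx=10: raw=0x40007 flags P=1 W=1 U=1 S=0
  [3] read 0x40 idx=4: raw=0x43007 flags P=1 W=1 U=1 S=0
  → PA=0x43A38  (4 entries read)
#3 VA=0x88000000DDF (r,kernel):
  [0] read 0x20 idx=17: raw=0x51002 flags P=0 W=1 U=0 S=0
  ⇒ fault: PAGE_NOT_PRESENT  — 1 lookups

Entries read for #2: 4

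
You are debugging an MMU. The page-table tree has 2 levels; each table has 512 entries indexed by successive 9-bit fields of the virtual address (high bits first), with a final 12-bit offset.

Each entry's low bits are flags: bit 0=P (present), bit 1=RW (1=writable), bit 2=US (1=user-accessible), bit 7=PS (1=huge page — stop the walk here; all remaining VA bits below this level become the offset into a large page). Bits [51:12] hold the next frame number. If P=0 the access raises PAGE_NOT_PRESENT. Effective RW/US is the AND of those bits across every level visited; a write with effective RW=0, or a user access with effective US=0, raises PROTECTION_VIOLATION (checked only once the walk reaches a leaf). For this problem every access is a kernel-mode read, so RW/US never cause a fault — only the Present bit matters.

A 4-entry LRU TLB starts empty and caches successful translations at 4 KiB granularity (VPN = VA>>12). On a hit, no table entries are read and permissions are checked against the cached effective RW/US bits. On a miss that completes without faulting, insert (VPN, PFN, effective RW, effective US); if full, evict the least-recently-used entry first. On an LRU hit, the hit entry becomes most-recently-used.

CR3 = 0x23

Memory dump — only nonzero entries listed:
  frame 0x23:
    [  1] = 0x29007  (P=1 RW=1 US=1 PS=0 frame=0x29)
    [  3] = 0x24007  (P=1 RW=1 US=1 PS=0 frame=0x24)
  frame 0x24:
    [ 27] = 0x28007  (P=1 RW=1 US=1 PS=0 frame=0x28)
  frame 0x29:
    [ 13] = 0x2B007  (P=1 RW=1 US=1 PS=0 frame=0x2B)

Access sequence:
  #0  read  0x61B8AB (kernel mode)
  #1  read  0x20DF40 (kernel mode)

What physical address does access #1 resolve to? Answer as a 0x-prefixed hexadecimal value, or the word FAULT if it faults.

Trace:
#0 VA=0x61B8AB (r,kernel):
  L0 @0x23[3] → 0x24007  P=1,RW=1,US=1,PS=0
  L1 @0x24[27] → 0x28007  P=1,RW=1,US=1,PS=0
  → PA=0x288AB  (2 entries read)
#1 VA=0x20DF40 (r,kernel):
  L0 @0x23[1] → 0x29007  P=1,RW=1,US=1,PS=0
  L1 @0x29[13] → 0x2B007  P=1,RW=1,US=1,PS=0
  → PA=0x2BF40  (2 entries read)

Access #1 PA: 0x2BF40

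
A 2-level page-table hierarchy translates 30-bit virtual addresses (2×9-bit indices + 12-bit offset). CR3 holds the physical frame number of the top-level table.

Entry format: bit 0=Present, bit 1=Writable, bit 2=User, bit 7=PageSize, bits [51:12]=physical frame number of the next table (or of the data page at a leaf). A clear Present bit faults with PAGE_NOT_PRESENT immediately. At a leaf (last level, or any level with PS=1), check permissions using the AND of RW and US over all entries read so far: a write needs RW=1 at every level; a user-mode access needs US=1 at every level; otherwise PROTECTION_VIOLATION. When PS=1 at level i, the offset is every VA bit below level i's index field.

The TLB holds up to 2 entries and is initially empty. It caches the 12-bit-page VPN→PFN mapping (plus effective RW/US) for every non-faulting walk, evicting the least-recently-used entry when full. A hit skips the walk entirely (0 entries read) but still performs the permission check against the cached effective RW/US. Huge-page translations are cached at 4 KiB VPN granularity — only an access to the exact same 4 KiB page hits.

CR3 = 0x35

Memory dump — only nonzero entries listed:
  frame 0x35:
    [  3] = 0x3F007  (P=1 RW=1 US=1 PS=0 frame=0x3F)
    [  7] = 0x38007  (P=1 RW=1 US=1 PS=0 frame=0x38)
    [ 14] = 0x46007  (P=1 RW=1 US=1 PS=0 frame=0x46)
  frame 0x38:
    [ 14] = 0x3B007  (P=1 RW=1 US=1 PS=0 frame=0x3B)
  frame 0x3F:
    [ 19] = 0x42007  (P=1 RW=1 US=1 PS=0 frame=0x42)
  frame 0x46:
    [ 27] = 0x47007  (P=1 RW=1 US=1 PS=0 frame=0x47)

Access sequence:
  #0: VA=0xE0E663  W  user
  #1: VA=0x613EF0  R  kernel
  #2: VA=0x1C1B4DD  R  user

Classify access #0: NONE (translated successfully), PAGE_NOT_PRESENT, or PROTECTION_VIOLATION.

Walk each access:
#0 VA=0xE0E663 (w,user):
  [0] read 0x35 idx=7: raw=0x38007 flags P=1 W=1 U=1 S=0
  [1] read 0x38 idx=14: raw=0x3B007 flags P=1 W=1 U=1 S=0
  ⇒ phys 0x3B663  [2 reads]
#1 VA=0x613EF0 (r,kernel):
  [0] read 0x35 idx=3: raw=0x3F007 flags P=1 W=1 U=1 S=0
  [1] read 0x3F idx=19: raw=0x42007 flags P=1 W=1 U=1 S=0
  ⇒ phys 0x42EF0  [2 reads]
#2 VA=0x1C1B4DD (r,user):
  [0] read 0x35 idx=14: raw=0x46007 flags P=1 W=1 U=1 S=0
  [1] read 0x46 idx=27: raw=0x47007 flags P=1 W=1 U=1 S=0
  ⇒ phys 0x474DD  [2 reads]

Access #0 fault: NONE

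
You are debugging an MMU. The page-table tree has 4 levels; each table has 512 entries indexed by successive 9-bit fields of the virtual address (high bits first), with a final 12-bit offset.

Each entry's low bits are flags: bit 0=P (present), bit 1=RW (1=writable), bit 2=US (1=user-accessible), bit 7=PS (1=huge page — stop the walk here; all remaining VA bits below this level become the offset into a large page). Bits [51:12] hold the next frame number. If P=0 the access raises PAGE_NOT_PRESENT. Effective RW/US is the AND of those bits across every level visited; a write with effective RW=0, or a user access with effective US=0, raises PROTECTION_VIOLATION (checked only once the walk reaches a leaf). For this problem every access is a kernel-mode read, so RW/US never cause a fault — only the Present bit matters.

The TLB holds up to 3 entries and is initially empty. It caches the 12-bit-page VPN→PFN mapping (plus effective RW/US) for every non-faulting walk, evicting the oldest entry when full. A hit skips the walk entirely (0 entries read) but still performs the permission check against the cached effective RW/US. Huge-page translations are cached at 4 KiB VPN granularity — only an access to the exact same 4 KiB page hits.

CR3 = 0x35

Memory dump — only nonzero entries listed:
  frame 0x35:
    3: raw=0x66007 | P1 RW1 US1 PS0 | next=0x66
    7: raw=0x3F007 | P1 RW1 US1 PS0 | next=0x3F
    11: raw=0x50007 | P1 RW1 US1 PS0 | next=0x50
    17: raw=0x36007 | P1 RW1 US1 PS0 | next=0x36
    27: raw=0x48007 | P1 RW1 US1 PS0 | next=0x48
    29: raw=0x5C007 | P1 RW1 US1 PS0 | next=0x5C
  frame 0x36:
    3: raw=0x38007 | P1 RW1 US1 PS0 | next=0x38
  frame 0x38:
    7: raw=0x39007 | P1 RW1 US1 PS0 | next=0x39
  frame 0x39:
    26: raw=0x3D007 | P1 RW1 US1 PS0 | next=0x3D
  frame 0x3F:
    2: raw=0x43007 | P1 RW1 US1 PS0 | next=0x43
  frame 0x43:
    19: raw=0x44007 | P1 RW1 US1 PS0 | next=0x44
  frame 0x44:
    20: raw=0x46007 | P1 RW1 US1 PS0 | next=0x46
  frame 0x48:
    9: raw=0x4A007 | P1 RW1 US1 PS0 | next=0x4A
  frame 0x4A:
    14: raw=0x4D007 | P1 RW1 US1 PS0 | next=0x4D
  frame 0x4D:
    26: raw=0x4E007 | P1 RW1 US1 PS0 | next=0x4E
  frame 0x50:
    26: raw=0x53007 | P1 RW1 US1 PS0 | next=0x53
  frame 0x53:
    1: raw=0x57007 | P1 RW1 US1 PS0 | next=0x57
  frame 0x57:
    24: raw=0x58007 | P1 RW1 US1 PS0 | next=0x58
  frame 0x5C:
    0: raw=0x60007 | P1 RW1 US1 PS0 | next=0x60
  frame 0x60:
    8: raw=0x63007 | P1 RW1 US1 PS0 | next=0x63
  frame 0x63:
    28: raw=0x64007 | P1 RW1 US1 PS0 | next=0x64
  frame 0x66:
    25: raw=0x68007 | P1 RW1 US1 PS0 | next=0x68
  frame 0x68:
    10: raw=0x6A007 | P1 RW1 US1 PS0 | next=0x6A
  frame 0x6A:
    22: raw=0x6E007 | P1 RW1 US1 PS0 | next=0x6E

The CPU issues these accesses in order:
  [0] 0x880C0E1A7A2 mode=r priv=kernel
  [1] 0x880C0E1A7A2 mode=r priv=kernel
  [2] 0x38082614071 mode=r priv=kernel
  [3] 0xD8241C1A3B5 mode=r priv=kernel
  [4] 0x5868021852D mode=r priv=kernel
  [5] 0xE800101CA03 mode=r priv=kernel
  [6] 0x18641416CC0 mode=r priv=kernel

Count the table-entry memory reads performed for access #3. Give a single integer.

Per-access translation:
#0 VA=0x880C0E1A7A2 (r,kernel):
  L0: frame=0x35 idx=17 entry=0x36007 [P=1 RW=1 US=1 PS=0]
  L1: frame=0x36 idx=3 entry=0x38007 [P=1 RW=1 US=1 PS=0]
  L2: frame=0x38 idx=7 entry=0x39007 [P=1 RW=1 US=1 PS=0]
  L3: frame=0x39 idx=26 entry=0x3D007 [P=1 RW=1 US=1 PS=0]
  ✓ 0x3D7A2  — 4 lookups
#1 VA=0x880C0E1A7A2 (r,kernel):
  TLB hit vpn=0x880C0E1A → PA=0x3D7A2
#2 VA=0x38082614071 (r,kernel):
  L0: frame=0x35 idx=7 entry=0x3F007 [P=1 RW=1 US=1 PS=0]
  L1: frame=0x3F idx=2 entry=0x43007 [P=1 RW=1 US=1 PS=0]
  L2: frame=0x43 idx=19 entry=0x44007 [P=1 RW=1 US=1 PS=0]
  L3: frame=0x44 idx=20 entry=0x46007 [P=1 RW=1 US=1 PS=0]
  ✓ 0x46071  — 4 lookups
#3 VA=0xD8241C1A3B5 (r,kernel):
  L0: frame=0x35 idx=27 entry=0x48007 [P=1 RW=1 US=1 PS=0]
  L1: frame=0x48 idx=9 entry=0x4A007 [P=1 RW=1 US=1 PS=0]
  L2: frame=0x4A idx=14 entry=0x4D007 [P=1 RW=1 US=1 PS=0]
  L3: frame=0x4D idx=26 entry=0x4E007 [P=1 RW=1 US=1 PS=0]
  ✓ 0x4E3B5  — 4 lookups
#4 VA=0x5868021852D (r,kernel):
  L0: frame=0x35 idx=11 entry=0x50007 [P=1 RW=1 US=1 PS=0]
  L1: frame=0x50 idx=26 entry=0x53007 [P=1 RW=1 US=1 PS=0]
  L2: frame=0x53 idx=1 entry=0x57007 [P=1 RW=1 US=1 PS=0]
  L3: frame=0x57 idx=24 entry=0x58007 [P=1 RW=1 US=1 PS=0]
  ✓ 0x5852D  — 4 lookups
#5 VA=0xE800101CA03 (r,kernel):
  L0: frame=0x35 idx=29 entry=0x5C007 [P=1 RW=1 US=1 PS=0]
  L1: frame=0x5C idx=0 entry=0x60007 [P=1 RW=1 US=1 PS=0]
  L2: frame=0x60 idx=8 entry=0x63007 [P=1 RW=1 US=1 PS=0]
  L3: frame=0x63 idx=28 entry=0x64007 [P=1 RW=1 US=1 PS=0]
  ✓ 0x64A03  — 4 lookups
#6 VA=0x18641416CC0 (r,kernel):
  L0: frame=0x35 idx=3 entry=0x66007 [P=1 RW=1 US=1 PS=0]
  L1: frame=0x66 idx=25 entry=0x68007 [P=1 RW=1 US=1 PS=0]
  L2: frame=0x68 idx=10 entry=0x6A007 [P=1 RW=1 US=1 PS=0]
  L3: frame=0x6A idx=22 entry=0x6E007 [P=1 RW=1 US=1 PS=0]
  ✓ 0x6ECC0  — 4 lookups

Entries read for #3: 4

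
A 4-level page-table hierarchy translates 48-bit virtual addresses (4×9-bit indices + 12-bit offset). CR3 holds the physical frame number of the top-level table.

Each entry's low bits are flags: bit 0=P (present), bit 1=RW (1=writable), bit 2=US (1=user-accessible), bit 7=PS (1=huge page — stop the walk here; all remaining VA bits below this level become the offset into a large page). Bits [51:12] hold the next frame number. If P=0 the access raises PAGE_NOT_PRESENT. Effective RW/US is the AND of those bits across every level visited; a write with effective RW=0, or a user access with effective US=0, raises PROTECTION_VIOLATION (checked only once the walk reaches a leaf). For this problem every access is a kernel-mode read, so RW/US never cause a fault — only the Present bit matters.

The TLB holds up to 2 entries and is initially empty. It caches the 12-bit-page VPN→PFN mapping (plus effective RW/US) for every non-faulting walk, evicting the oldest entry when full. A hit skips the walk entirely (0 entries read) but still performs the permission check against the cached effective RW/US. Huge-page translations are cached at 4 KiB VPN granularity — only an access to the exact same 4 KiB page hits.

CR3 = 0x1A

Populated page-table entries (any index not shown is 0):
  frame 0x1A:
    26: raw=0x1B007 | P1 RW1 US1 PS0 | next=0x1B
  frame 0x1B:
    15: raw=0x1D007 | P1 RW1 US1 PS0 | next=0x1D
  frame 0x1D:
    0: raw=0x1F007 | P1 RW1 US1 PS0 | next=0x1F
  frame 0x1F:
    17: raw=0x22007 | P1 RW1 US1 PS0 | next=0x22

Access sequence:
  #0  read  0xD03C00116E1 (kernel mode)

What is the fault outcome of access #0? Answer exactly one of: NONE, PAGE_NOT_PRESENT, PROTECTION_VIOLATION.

Trace:
#0 VA=0xD03C00116E1 (r,kernel):
  lvl0: tbl 0x1A, slot 26 ⇒ 0x1B007 (P1/RW1/US1/PS0)
  lvl1: tbl 0x1B, slot 15 ⇒ 0x1D007 (P1/RW1/US1/PS0)
  lvl2: tbl 0x1D, slot 0 ⇒ 0x1F007 (P1/RW1/US1/PS0)
  lvl3: tbl 0x1F, slot 17 ⇒ 0x22007 (P1/RW1/US1/PS0)
  ⇒ phys 0x226E1  [4 reads]

Access #0 fault: NONE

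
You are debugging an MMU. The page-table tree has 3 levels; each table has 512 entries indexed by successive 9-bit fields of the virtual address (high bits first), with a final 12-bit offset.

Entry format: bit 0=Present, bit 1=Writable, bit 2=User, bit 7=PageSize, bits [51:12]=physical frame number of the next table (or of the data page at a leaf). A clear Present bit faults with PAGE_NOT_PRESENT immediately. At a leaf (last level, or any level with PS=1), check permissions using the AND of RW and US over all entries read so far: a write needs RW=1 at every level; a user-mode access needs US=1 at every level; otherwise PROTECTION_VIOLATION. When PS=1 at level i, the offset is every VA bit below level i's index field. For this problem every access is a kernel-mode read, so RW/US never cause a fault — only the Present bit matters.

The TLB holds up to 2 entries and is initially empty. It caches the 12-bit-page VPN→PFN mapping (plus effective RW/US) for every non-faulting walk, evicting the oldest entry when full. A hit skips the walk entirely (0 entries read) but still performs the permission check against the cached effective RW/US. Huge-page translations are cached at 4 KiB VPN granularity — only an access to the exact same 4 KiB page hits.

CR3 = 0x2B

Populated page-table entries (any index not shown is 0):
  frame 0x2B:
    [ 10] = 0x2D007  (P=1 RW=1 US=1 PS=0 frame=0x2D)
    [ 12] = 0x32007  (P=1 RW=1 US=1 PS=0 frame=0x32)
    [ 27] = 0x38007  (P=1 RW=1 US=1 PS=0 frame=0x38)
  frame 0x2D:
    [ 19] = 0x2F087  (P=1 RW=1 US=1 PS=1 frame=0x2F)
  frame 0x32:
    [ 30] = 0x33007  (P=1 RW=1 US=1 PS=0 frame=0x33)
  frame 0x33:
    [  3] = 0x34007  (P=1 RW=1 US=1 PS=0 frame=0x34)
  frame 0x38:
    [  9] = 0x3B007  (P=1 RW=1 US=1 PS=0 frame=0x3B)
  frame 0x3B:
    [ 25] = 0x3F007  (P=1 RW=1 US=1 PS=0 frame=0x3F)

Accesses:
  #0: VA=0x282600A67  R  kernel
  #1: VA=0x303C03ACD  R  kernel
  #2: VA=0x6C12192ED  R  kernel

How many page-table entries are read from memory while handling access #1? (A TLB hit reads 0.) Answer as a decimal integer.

Walk each access:
#0 VA=0x282600A67 (r,kernel):
  [0] read 0x2B idx=10: raw=0x2D007 flags P=1 W=1 U=1 S=0
  [1] read 0x2D idx=19: raw=0x2F087 flags P=1 W=1 U=1 S=1
  ⇒ phys 0x2FA67 (huge @L1)  [2 reads]
#1 VA=0x303C03ACD (r,kernel):
  [0] read 0x2B idx=12: raw=0x32007 flags P=1 W=1 U=1 S=0
  [1] read 0x32 idx=30: raw=0x33007 flags P=1 W=1 U=1 S=0
  [2] read 0x33 idx=3: raw=0x34007 flags P=1 W=1 U=1 S=0
  ⇒ phys 0x34ACD  [3 reads]
#2 VA=0x6C12192ED (r,kernel):
  [0] read 0x2B idx=27: raw=0x38007 flags P=1 W=1 U=1 S=0
  [1] read 0x38 idx=9: raw=0x3B007 flags P=1 W=1 U=1 S=0
  [2] read 0x3B idx=25: raw=0x3F007 flags P=1 W=1 U=1 S=0
  ⇒ phys 0x3F2ED  [3 reads]

Entries read for #1: 3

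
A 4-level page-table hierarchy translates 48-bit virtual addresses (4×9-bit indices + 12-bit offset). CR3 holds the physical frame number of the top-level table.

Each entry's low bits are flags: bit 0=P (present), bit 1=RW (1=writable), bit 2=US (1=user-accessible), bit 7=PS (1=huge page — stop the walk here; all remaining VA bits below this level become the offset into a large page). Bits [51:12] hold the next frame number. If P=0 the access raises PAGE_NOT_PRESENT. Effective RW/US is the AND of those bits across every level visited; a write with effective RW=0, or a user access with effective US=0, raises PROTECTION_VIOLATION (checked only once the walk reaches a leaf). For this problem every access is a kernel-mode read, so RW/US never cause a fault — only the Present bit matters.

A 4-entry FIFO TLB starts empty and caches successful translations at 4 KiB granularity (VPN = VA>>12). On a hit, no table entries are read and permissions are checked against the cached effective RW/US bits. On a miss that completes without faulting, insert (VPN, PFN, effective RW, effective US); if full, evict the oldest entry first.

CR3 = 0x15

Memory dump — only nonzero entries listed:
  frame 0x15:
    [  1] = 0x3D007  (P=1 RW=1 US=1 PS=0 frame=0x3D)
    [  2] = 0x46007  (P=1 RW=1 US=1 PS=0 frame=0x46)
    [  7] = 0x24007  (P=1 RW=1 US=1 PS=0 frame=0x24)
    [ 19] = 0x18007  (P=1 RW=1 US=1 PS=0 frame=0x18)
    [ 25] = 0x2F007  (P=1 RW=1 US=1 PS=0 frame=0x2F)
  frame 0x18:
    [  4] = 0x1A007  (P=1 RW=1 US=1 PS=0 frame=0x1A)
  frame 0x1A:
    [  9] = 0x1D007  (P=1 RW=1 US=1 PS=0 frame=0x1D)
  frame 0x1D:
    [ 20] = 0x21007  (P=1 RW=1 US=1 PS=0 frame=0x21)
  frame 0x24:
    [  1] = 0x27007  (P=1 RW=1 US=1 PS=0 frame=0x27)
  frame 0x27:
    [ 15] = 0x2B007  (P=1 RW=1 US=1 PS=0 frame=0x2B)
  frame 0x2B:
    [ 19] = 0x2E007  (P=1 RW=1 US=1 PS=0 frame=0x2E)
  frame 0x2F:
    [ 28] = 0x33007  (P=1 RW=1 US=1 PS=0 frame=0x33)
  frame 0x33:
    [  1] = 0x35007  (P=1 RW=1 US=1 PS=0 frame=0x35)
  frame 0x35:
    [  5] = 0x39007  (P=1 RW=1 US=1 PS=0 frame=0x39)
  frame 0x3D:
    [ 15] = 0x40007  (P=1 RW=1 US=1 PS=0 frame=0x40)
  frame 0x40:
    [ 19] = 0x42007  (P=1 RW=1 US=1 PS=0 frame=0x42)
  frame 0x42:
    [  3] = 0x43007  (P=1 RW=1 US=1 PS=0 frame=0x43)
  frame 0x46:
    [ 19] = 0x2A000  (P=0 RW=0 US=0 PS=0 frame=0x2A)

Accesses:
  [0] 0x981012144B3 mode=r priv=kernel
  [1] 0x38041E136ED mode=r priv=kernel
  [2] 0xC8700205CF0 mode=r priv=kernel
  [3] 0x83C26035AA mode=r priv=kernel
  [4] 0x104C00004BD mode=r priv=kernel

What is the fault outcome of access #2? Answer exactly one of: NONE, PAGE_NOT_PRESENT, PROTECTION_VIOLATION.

Trace:
#0 VA=0x981012144B3 (r,kernel):
  L0: frame=0x15 idx=19 entry=0x18007 [P=1 RW=1 US=1 PS=0]
  L1: frame=0x18 idx=4 entry=0x1A007 [P=1 RW=1 US=1 PS=0]
  L2: frame=0x1A idx=9 entry=0x1D007 [P=1 RW=1 US=1 PS=0]
  L3: frame=0x1D idx=20 entry=0x21007 [P=1 RW=1 US=1 PS=0]
  → PA=0x214B3  (4 entries read)
#1 VA=0x38041E136ED (r,kernel):
  L0: frame=0x15 idx=7 entry=0x24007 [P=1 RW=1 US=1 PS=0]
  L1: frame=0x24 idx=1 entry=0x27007 [P=1 RW=1 US=1 PS=0]
  L2: frame=0x27 idx=15 entry=0x2B007 [P=1 RW=1 US=1 PS=0]
  L3: frame=0x2B idx=19 entry=0x2E007 [P=1 RW=1 US=1 PS=0]
  → PA=0x2E6ED  (4 entries read)
#2 VA=0xC8700205CF0 (r,kernel):
  L0: frame=0x15 idx=25 entry=0x2F007 [P=1 RW=1 US=1 PS=0]
  L1: frame=0x2F idx=28 entry=0x33007 [P=1 RW=1 US=1 PS=0]
  L2: frame=0x33 idx=1 entry=0x35007 [P=1 RW=1 US=1 PS=0]
  L3: frame=0x35 idx=5 entry=0x39007 [P=1 RW=1 US=1 PS=0]
  → PA=0x39CF0  (4 entries read)
#3 VA=0x83C26035AA (r,kernel):
  L0: frame=0x15 idx=1 entry=0x3D007 [P=1 RW=1 US=1 PS=0]
  L1: frame=0x3D idx=15 entry=0x40007 [P=1 RW=1 US=1 PS=0]
  L2: frame=0x40 idx=19 entry=0x42007 [P=1 RW=1 US=1 PS=0]
  L3: frame=0x42 idx=3 entry=0x43007 [P=1 RW=1 US=1 PS=0]
  → PA=0x435AA  (4 entries read)
#4 VA=0x104C00004BD (r,kernel):
  L0: frame=0x15 idx=2 entry=0x46007 [P=1 RW=1 US=1 PS=0]
  L1: frame=0x46 idx=19 entry=0x2A000 [P=0 RW=0 US=0 PS=0]
  ✗ PAGE_NOT_PRESENT  [2 reads]

Access #2 fault: NONE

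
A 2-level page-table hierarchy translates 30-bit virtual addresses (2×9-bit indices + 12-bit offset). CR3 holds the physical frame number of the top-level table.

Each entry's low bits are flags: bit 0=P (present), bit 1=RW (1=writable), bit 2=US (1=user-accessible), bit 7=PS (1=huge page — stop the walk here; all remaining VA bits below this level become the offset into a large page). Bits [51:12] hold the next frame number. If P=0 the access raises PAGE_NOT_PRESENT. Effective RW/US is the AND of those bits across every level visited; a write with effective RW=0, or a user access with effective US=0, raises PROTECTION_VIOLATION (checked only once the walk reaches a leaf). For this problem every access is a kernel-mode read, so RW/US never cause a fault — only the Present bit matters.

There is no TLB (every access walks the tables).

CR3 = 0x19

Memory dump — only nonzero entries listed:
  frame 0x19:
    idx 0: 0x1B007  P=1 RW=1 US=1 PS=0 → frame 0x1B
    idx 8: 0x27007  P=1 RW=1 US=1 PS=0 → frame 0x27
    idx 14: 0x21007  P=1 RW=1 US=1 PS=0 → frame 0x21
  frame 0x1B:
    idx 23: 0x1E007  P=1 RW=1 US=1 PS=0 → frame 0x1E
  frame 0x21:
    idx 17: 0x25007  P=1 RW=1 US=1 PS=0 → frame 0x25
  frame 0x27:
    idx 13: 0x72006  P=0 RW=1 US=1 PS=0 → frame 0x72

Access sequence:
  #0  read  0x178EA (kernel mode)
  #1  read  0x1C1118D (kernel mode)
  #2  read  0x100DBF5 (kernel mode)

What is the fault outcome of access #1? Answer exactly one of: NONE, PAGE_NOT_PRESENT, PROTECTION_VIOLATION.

Per-access translation:
#0 VA=0x178EA (r,kernel):
  lvl0: tbl 0x19, slot 0 ⇒ 0x1B007 (P1/RW1/US1/PS0)
  lvl1: tbl 0x1B, slot 23 ⇒ 0x1E007 (P1/RW1/US1/PS0)
  → PA=0x1E8EA  (2 entries read)
#1 VA=0x1C1118D (r,kernel):
  lvl0: tbl 0x19, slot 14 ⇒ 0x21007 (P1/RW1/US1/PS0)
  lvl1: tbl 0x21, slot 17 ⇒ 0x25007 (P1/RW1/US1/PS0)
  → PA=0x2518D  (2 entries read)
#2 VA=0x100DBF5 (r,kernel):
  lvl0: tbl 0x19, slot 8 ⇒ 0x27007 (P1/RW1/US1/PS0)
  lvl1: tbl 0x27, slot 13 ⇒ 0x72006 (P0/RW1/US1/PS0)
  ✗ PAGE_NOT_PRESENT  [2 reads]

Access #1 fault: NONE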